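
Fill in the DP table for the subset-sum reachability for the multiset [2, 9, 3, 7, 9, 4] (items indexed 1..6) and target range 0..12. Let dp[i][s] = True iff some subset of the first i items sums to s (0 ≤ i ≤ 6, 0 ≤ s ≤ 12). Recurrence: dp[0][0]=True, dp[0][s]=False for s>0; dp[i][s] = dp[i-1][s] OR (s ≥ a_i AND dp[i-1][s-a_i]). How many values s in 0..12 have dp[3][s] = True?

i\s   0   1   2   3   4   5   6   7   8   9  10  11  12
  0   T   F   F   F   F   F   F   F   F   F   F   F   F
  1   T   F   T   F   F   F   F   F   F   F   F   F   F
  2   T   F   T   F   F   F   F   F   F   T   F   T   F
  3   T   F   T   T   F   T   F   F   F   T   F   T   T
  4   T   F   T   T   F   T   F   T   F   T   T   T   T
  5   T   F   T   T   F   T   F   T   F   T   T   T   T
  6   T   F   T   T   T   T   T   T   F   T   T   T   T

7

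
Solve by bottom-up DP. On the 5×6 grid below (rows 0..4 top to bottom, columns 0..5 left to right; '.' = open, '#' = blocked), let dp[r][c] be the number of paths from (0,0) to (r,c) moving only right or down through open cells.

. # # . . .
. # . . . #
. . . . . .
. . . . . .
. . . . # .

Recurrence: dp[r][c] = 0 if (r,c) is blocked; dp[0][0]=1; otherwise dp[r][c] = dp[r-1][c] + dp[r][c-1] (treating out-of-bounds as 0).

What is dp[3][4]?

r\c   0   1   2   3   4   5
  0   1   0   0   0   0   0
  1   1   0   0   0   0   0
  2   1   1   1   1   1   1
  3   1   2   3   4   5   6
  4   1   3   6  10   0   6

5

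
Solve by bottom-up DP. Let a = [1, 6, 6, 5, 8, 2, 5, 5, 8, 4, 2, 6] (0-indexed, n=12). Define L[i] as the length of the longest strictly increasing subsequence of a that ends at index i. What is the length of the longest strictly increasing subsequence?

4

   i    0    1    2    3    4    5    6    7    8    9   10   11
a[i]    1    6    6    5    8    2    5    5    8    4    2    6
L[i]    1    2    2    2    3    2    3    3    4    3    2    4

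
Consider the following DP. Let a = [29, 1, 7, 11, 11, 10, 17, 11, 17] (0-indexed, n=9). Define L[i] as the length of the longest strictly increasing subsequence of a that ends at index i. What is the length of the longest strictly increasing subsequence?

5

   i    0    1    2    3    4    5    6    7    8
a[i]   29    1    7   11   11   10   17   11   17
L[i]    1    1    2    3    3    3    4    4    5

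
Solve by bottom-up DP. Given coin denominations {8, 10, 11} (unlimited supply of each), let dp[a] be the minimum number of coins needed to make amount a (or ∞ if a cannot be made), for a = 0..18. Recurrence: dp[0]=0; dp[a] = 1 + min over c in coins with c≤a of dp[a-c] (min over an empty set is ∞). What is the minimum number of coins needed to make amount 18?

 a  0  1  2  3  4  5  6  7  8  9 10 11 12 13 14 15 16 17 18
dp  0  -  -  -  -  -  -  -  1  -  1  1  -  -  -  -  2  -  2
(- denotes ∞ / unreachable)

2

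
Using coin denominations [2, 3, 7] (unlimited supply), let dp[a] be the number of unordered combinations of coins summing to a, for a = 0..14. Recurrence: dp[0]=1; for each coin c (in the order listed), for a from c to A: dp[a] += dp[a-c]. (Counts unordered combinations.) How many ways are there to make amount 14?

5

after  coin     0     1     2     3     4     5     6     7     8     9    10    11    12    13    14
          2     1     0     1     0     1     0     1     0     1     0     1     0     1     0     1
          3     1     0     1     1     1     1     2     1     2     2     2     2     3     2     3
          7     1     0     1     1     1     1     2     2     2     3     3     3     4     4     5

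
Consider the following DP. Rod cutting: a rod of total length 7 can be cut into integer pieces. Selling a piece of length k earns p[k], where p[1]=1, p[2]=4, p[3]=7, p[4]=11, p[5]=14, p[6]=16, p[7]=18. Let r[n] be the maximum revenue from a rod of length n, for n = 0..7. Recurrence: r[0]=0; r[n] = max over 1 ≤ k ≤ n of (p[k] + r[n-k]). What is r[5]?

   n    0    1    2    3    4    5    6    7
r[n]    0    1    4    7   11   14   16   18

14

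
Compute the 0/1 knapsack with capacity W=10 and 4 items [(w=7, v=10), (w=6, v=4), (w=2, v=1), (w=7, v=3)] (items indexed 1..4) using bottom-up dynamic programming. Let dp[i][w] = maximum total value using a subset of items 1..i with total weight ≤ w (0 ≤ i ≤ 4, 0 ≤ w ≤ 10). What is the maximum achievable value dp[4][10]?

11

i\w   0   1   2   3   4   5   6   7   8   9  10
  0   0   0   0   0   0   0   0   0   0   0   0
  1   0   0   0   0   0   0   0  10  10  10  10
  2   0   0   0   0   0   0   4  10  10  10  10
  3   0   0   1   1   1   1   4  10  10  11  11
  4   0   0   1   1   1   1   4  10  10  11  11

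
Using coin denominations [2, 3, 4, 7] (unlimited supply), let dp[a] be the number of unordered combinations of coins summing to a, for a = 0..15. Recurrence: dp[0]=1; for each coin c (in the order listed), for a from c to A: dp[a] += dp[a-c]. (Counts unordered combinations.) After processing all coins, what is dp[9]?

4

after  coin     0     1     2     3     4     5     6     7     8     9    10    11    12    13    14    15
          2     1     0     1     0     1     0     1     0     1     0     1     0     1     0     1     0
          3     1     0     1     1     1     1     2     1     2     2     2     2     3     2     3     3
          4     1     0     1     1     2     1     3     2     4     3     5     4     7     5     8     7
          7     1     0     1     1     2     1     3     3     4     4     6     6     8     8    11    11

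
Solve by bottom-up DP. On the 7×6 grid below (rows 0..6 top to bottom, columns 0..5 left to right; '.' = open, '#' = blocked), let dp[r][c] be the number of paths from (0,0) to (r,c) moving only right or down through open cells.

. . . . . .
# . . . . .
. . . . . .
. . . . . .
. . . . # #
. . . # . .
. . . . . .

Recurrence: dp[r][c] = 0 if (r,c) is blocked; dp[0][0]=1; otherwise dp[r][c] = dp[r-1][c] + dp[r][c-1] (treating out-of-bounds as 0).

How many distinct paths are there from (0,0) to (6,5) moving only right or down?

r\c   0   1   2   3   4   5
  0   1   1   1   1   1   1
  1   0   1   2   3   4   5
  2   0   1   3   6  10  15
  3   0   1   4  10  20  35
  4   0   1   5  15   0   0
  5   0   1   6   0   0   0
  6   0   1   7   7   7   7

7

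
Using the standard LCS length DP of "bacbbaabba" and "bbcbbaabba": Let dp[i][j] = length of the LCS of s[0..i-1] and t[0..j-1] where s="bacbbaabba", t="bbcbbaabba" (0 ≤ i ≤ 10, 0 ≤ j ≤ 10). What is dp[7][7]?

   ''  b  b  c  b  b  a  a  b  b  a
''  0  0  0  0  0  0  0  0  0  0  0
 b  0  1  1  1  1  1  1  1  1  1  1
 a  0  1  1  1  1  1  2  2  2  2  2
 c  0  1  1  2  2  2  2  2  2  2  2
 b  0  1  2  2  3  3  3  3  3  3  3
 b  0  1  2  2  3  4  4  4  4  4  4
 a  0  1  2  2  3  4  5  5  5  5  5
 a  0  1  2  2  3  4  5  6  6  6  6
 b  0  1  2  2  3  4  5  6  7  7  7
 b  0  1  2  2  3  4  5  6  7  8  8
 a  0  1  2  2  3  4  5  6  7  8  9

6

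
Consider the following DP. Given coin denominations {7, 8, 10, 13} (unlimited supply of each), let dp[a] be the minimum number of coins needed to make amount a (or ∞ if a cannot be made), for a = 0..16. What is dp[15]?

 a  0  1  2  3  4  5  6  7  8  9 10 11 12 13 14 15 16
dp  0  -  -  -  -  -  -  1  1  -  1  -  -  1  2  2  2
(- denotes ∞ / unreachable)

2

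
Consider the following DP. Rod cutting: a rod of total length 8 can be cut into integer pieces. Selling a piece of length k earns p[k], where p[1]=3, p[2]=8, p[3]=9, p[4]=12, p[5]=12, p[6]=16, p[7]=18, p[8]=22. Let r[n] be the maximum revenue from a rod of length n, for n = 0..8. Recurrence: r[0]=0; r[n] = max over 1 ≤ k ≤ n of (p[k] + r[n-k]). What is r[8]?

   n    0    1    2    3    4    5    6    7    8
r[n]    0    3    8   11   16   19   24   27   32

32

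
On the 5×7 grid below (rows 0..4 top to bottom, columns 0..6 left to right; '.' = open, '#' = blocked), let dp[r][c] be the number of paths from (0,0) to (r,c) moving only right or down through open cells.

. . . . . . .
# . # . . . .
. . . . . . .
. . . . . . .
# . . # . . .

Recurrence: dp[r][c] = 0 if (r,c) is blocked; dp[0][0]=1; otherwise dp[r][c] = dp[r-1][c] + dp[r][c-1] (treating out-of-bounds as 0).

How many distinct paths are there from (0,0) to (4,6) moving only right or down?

49

r\c   0   1   2   3   4   5   6
  0   1   1   1   1   1   1   1
  1   0   1   0   1   2   3   4
  2   0   1   1   2   4   7  11
  3   0   1   2   4   8  15  26
  4   0   1   3   0   8  23  49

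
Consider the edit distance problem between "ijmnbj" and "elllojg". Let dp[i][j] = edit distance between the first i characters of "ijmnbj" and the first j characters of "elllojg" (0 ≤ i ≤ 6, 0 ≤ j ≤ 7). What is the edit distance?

   ''  e  l  l  l  o  j  g
''  0  1  2  3  4  5  6  7
 i  1  1  2  3  4  5  6  7
 j  2  2  2  3  4  5  5  6
 m  3  3  3  3  4  5  6  6
 n  4  4  4  4  4  5  6  7
 b  5  5  5  5  5  5  6  7
 j  6  6  6  6  6  6  5  6

6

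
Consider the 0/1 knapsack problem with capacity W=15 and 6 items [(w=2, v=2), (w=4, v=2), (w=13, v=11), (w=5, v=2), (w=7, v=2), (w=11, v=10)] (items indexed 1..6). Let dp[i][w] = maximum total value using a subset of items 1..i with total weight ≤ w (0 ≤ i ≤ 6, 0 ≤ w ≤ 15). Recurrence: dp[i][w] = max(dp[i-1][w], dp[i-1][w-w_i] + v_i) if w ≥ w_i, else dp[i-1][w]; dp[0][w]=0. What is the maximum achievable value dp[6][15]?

13

i\w   0   1   2   3   4   5   6   7   8   9  10  11  12  13  14  15
  0   0   0   0   0   0   0   0   0   0   0   0   0   0   0   0   0
  1   0   0   2   2   2   2   2   2   2   2   2   2   2   2   2   2
  2   0   0   2   2   2   2   4   4   4   4   4   4   4   4   4   4
  3   0   0   2   2   2   2   4   4   4   4   4   4   4  11  11  13
  4   0   0   2   2   2   2   4   4   4   4   4   6   6  11  11  13
  5   0   0   2   2   2   2   4   4   4   4   4   6   6  11  11  13
  6   0   0   2   2   2   2   4   4   4   4   4  10  10  12  12  13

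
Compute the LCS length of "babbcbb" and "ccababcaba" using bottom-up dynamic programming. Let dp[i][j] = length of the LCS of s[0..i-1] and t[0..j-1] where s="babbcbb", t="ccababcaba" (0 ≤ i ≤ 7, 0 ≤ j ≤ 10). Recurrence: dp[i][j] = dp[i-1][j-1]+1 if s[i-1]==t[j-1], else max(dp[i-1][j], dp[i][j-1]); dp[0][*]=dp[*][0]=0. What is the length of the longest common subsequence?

5

   ''  c  c  a  b  a  b  c  a  b  a
''  0  0  0  0  0  0  0  0  0  0  0
 b  0  0  0  0  1  1  1  1  1  1  1
 a  0  0  0  1  1  2  2  2  2  2  2
 b  0  0  0  1  2  2  3  3  3  3  3
 b  0  0  0  1  2  2  3  3  3  4  4
 c  0  1  1  1  2  2  3  4  4  4  4
 b  0  1  1  1  2  2  3  4  4  5  5
 b  0  1  1  1  2  2  3  4  4  5  5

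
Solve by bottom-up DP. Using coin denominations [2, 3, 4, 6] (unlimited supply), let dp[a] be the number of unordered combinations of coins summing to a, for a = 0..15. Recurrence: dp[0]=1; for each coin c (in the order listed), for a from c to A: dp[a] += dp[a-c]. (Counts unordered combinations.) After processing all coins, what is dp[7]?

after  coin     0     1     2     3     4     5     6     7     8     9    10    11    12    13    14    15
          2     1     0     1     0     1     0     1     0     1     0     1     0     1     0     1     0
          3     1     0     1     1     1     1     2     1     2     2     2     2     3     2     3     3
          4     1     0     1     1     2     1     3     2     4     3     5     4     7     5     8     7
          6     1     0     1     1     2     1     4     2     5     4     7     5    11     7    13    11

2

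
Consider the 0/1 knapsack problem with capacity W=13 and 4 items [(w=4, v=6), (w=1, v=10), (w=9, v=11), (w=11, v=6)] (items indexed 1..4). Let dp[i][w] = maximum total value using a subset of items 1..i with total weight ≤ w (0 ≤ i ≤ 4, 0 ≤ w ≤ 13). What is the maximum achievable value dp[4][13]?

i\w   0   1   2   3   4   5   6   7   8   9  10  11  12  13
  0   0   0   0   0   0   0   0   0   0   0   0   0   0   0
  1   0   0   0   0   6   6   6   6   6   6   6   6   6   6
  2   0  10  10  10  10  16  16  16  16  16  16  16  16  16
  3   0  10  10  10  10  16  16  16  16  16  21  21  21  21
  4   0  10  10  10  10  16  16  16  16  16  21  21  21  21

21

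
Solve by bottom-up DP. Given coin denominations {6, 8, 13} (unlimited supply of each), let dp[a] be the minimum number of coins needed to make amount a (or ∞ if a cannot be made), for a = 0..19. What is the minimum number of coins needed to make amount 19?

2

 a  0  1  2  3  4  5  6  7  8  9 10 11 12 13 14 15 16 17 18 19
dp  0  -  -  -  -  -  1  -  1  -  -  -  2  1  2  -  2  -  3  2
(- denotes ∞ / unreachable)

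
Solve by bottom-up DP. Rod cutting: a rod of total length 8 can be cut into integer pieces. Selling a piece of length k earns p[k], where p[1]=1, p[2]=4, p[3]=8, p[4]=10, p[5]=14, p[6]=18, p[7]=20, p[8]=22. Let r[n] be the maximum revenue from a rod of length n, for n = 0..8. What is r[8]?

22

   n    0    1    2    3    4    5    6    7    8
r[n]    0    1    4    8   10   14   18   20   22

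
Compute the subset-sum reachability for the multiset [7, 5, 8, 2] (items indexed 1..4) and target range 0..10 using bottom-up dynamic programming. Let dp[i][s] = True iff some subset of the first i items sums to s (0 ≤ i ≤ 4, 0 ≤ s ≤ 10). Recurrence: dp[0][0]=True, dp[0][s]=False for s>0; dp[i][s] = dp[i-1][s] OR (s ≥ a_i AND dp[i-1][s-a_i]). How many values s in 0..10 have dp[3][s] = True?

4

i\s   0   1   2   3   4   5   6   7   8   9  10
  0   T   F   F   F   F   F   F   F   F   F   F
  1   T   F   F   F   F   F   F   T   F   F   F
  2   T   F   F   F   F   T   F   T   F   F   F
  3   T   F   F   F   F   T   F   T   T   F   F
  4   T   F   T   F   F   T   F   T   T   T   T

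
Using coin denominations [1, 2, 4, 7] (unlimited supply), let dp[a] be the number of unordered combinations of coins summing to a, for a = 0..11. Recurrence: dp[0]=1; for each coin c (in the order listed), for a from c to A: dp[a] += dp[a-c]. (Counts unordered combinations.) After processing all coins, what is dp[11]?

after  coin     0     1     2     3     4     5     6     7     8     9    10    11
          1     1     1     1     1     1     1     1     1     1     1     1     1
          2     1     1     2     2     3     3     4     4     5     5     6     6
          4     1     1     2     2     4     4     6     6     9     9    12    12
          7     1     1     2     2     4     4     6     7    10    11    14    16

16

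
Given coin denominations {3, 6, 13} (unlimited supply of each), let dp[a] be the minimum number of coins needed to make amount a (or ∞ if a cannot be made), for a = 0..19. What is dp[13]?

1

 a  0  1  2  3  4  5  6  7  8  9 10 11 12 13 14 15 16 17 18 19
dp  0  -  -  1  -  -  1  -  -  2  -  -  2  1  -  3  2  -  3  2
(- denotes ∞ / unreachable)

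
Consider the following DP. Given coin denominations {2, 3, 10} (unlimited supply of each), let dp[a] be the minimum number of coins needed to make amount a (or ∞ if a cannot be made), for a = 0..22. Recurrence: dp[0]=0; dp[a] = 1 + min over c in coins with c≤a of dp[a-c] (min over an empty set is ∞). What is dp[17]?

4

 a  0  1  2  3  4  5  6  7  8  9 10 11 12 13 14 15 16 17 18 19 20 21 22
dp  0  -  1  1  2  2  2  3  3  3  1  4  2  2  3  3  3  4  4  4  2  5  3
(- denotes ∞ / unreachable)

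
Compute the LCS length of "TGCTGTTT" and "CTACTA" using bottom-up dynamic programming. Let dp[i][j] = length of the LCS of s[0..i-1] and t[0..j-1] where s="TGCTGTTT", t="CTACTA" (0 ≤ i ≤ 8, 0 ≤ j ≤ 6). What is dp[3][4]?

   ''  C  T  A  C  T  A
''  0  0  0  0  0  0  0
 T  0  0  1  1  1  1  1
 G  0  0  1  1  1  1  1
 C  0  1  1  1  2  2  2
 T  0  1  2  2  2  3  3
 G  0  1  2  2  2  3  3
 T  0  1  2  2  2  3  3
 T  0  1  2  2  2  3  3
 T  0  1  2  2  2  3  3

2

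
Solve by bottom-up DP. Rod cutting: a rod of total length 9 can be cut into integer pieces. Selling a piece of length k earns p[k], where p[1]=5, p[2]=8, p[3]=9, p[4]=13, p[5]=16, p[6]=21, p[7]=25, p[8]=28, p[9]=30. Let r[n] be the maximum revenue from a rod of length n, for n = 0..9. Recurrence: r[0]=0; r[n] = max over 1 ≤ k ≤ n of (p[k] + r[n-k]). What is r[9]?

   n    0    1    2    3    4    5    6    7    8    9
r[n]    0    5   10   15   20   25   30   35   40   45

45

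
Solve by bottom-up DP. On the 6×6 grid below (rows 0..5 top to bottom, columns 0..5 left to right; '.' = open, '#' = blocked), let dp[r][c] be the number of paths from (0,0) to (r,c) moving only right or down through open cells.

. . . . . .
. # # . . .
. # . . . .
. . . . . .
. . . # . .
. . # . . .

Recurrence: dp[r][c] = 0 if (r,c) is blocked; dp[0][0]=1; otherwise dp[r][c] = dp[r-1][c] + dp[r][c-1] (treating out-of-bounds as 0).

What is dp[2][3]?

r\c   0   1   2   3   4   5
  0   1   1   1   1   1   1
  1   1   0   0   1   2   3
  2   1   0   0   1   3   6
  3   1   1   1   2   5  11
  4   1   2   3   0   5  16
  5   1   3   0   0   5  21

1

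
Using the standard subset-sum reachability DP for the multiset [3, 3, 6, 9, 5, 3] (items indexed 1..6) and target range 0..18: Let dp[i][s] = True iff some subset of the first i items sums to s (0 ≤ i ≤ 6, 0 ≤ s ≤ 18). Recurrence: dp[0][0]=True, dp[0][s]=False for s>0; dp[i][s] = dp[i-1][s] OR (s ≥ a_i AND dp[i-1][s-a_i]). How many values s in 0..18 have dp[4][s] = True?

7

i\s   0   1   2   3   4   5   6   7   8   9  10  11  12  13  14  15  16  17  18
  0   T   F   F   F   F   F   F   F   F   F   F   F   F   F   F   F   F   F   F
  1   T   F   F   T   F   F   F   F   F   F   F   F   F   F   F   F   F   F   F
  2   T   F   F   T   F   F   T   F   F   F   F   F   F   F   F   F   F   F   F
  3   T   F   F   T   F   F   T   F   F   T   F   F   T   F   F   F   F   F   F
  4   T   F   F   T   F   F   T   F   F   T   F   F   T   F   F   T   F   F   T
  5   T   F   F   T   F   T   T   F   T   T   F   T   T   F   T   T   F   T   T
  6   T   F   F   T   F   T   T   F   T   T   F   T   T   F   T   T   F   T   T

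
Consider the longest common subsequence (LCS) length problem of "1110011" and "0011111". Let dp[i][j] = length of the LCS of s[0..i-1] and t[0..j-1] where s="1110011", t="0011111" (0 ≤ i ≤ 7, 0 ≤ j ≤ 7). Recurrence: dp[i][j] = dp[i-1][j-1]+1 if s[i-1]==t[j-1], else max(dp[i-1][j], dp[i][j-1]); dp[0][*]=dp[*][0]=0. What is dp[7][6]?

4

   ''  0  0  1  1  1  1  1
''  0  0  0  0  0  0  0  0
 1  0  0  0  1  1  1  1  1
 1  0  0  0  1  2  2  2  2
 1  0  0  0  1  2  3  3  3
 0  0  1  1  1  2  3  3  3
 0  0  1  2  2  2  3  3  3
 1  0  1  2  3  3  3  4  4
 1  0  1  2  3  4  4  4  5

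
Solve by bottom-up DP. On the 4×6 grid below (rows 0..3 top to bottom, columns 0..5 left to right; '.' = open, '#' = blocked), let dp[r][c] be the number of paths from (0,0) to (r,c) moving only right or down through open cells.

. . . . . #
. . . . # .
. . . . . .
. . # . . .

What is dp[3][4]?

r\c   0   1   2   3   4   5
  0   1   1   1   1   1   0
  1   1   2   3   4   0   0
  2   1   3   6  10  10  10
  3   1   4   0  10  20  30

20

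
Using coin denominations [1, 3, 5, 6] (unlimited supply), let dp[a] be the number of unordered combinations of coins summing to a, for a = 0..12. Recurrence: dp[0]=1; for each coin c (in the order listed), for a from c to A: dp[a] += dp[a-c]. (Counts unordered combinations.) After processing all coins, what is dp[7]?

5

after  coin     0     1     2     3     4     5     6     7     8     9    10    11    12
          1     1     1     1     1     1     1     1     1     1     1     1     1     1
          3     1     1     1     2     2     2     3     3     3     4     4     4     5
          5     1     1     1     2     2     3     4     4     5     6     7     8     9
          6     1     1     1     2     2     3     5     5     6     8     9    11    14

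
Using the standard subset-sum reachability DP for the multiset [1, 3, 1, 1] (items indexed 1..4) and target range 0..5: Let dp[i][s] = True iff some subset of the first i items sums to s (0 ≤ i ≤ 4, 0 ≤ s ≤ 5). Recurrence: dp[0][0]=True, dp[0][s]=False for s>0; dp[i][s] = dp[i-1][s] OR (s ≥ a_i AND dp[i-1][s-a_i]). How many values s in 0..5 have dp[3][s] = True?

i\s   0   1   2   3   4   5
  0   T   F   F   F   F   F
  1   T   T   F   F   F   F
  2   T   T   F   T   T   F
  3   T   T   T   T   T   T
  4   T   T   T   T   T   T

6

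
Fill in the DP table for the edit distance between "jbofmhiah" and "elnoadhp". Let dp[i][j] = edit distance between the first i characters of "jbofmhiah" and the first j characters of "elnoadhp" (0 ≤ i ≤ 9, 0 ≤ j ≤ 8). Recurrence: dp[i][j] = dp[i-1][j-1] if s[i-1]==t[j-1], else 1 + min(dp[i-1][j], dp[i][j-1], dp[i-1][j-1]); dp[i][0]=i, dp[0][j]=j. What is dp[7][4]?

7

   ''  e  l  n  o  a  d  h  p
''  0  1  2  3  4  5  6  7  8
 j  1  1  2  3  4  5  6  7  8
 b  2  2  2  3  4  5  6  7  8
 o  3  3  3  3  3  4  5  6  7
 f  4  4  4  4  4  4  5  6  7
 m  5  5  5  5  5  5  5  6  7
 h  6  6  6  6  6  6  6  5  6
 i  7  7  7  7  7  7  7  6  6
 a  8  8  8  8  8  7  8  7  7
 h  9  9  9  9  9  8  8  8  8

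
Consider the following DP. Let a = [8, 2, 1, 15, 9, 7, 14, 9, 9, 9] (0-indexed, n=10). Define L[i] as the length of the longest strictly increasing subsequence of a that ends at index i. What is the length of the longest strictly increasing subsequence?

   i    0    1    2    3    4    5    6    7    8    9
a[i]    8    2    1   15    9    7   14    9    9    9
L[i]    1    1    1    2    2    2    3    3    3    3

3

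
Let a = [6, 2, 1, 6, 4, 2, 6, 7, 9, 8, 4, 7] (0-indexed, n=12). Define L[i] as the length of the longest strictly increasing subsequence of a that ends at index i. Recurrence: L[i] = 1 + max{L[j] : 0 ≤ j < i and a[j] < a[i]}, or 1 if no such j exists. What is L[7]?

   i    0    1    2    3    4    5    6    7    8    9   10   11
a[i]    6    2    1    6    4    2    6    7    9    8    4    7
L[i]    1    1    1    2    2    2    3    4    5    5    3    4

4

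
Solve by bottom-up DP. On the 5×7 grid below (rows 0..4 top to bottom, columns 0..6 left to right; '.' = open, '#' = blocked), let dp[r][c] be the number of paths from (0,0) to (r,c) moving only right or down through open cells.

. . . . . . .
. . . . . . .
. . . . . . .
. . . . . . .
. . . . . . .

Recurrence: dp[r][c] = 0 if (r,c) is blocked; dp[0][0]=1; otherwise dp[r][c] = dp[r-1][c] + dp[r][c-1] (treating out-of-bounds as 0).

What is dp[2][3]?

10

r\c   0   1   2   3   4   5   6
  0   1   1   1   1   1   1   1
  1   1   2   3   4   5   6   7
  2   1   3   6  10  15  21  28
  3   1   4  10  20  35  56  84
  4   1   5  15  35  70 126 210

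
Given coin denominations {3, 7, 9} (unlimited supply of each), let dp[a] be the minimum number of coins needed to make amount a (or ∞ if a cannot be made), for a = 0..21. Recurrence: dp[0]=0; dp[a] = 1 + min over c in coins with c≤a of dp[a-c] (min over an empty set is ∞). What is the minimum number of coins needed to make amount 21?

3

 a  0  1  2  3  4  5  6  7  8  9 10 11 12 13 14 15 16 17 18 19 20 21
dp  0  -  -  1  -  -  2  1  -  1  2  -  2  3  2  3  2  3  2  3  4  3
(- denotes ∞ / unreachable)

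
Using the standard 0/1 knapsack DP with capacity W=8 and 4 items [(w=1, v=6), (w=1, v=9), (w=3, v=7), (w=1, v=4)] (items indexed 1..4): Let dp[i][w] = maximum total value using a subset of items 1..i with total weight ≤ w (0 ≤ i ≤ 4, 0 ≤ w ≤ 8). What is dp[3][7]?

i\w   0   1   2   3   4   5   6   7   8
  0   0   0   0   0   0   0   0   0   0
  1   0   6   6   6   6   6   6   6   6
  2   0   9  15  15  15  15  15  15  15
  3   0   9  15  15  16  22  22  22  22
  4   0   9  15  19  19  22  26  26  26

22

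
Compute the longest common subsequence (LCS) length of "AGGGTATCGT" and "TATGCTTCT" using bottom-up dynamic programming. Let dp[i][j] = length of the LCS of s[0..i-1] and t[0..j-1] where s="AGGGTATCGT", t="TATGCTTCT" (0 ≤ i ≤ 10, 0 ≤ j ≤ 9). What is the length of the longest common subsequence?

   ''  T  A  T  G  C  T  T  C  T
''  0  0  0  0  0  0  0  0  0  0
 A  0  0  1  1  1  1  1  1  1  1
 G  0  0  1  1  2  2  2  2  2  2
 G  0  0  1  1  2  2  2  2  2  2
 G  0  0  1  1  2  2  2  2  2  2
 T  0  1  1  2  2  2  3  3  3  3
 A  0  1  2  2  2  2  3  3  3  3
 T  0  1  2  3  3  3  3  4  4  4
 C  0  1  2  3  3  4  4  4  5  5
 G  0  1  2  3  4  4  4  4  5  5
 T  0  1  2  3  4  4  5  5  5  6

6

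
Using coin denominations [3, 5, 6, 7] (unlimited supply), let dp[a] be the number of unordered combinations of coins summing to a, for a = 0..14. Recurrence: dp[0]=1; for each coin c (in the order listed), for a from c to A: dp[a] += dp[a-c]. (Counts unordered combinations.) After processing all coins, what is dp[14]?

after  coin     0     1     2     3     4     5     6     7     8     9    10    11    12    13    14
          3     1     0     0     1     0     0     1     0     0     1     0     0     1     0     0
          5     1     0     0     1     0     1     1     0     1     1     1     1     1     1     1
          6     1     0     0     1     0     1     2     0     1     2     1     2     3     1     2
          7     1     0     0     1     0     1     2     1     1     2     2     2     4     3     3

3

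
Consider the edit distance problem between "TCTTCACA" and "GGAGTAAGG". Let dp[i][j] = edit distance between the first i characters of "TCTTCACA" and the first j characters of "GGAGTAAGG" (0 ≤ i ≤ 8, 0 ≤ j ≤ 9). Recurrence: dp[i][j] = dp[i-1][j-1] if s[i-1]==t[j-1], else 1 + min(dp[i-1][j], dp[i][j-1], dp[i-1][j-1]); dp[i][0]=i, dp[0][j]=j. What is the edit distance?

7

   ''  G  G  A  G  T  A  A  G  G
''  0  1  2  3  4  5  6  7  8  9
 T  1  1  2  3  4  4  5  6  7  8
 C  2  2  2  3  4  5  5  6  7  8
 T  3  3  3  3  4  4  5  6  7  8
 T  4  4  4  4  4  4  5  6  7  8
 C  5  5  5  5  5  5  5  6  7  8
 A  6  6  6  5  6  6  5  5  6  7
 C  7  7  7  6  6  7  6  6  6  7
 A  8  8  8  7  7  7  7  6  7  7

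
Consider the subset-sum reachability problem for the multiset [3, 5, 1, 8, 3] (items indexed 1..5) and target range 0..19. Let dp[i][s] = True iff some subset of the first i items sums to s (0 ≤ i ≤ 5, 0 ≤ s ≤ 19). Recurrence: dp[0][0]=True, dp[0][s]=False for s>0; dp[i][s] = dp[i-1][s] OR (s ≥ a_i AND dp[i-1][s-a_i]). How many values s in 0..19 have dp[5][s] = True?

17

i\s   0   1   2   3   4   5   6   7   8   9  10  11  12  13  14  15  16  17  18  19
  0   T   F   F   F   F   F   F   F   F   F   F   F   F   F   F   F   F   F   F   F
  1   T   F   F   T   F   F   F   F   F   F   F   F   F   F   F   F   F   F   F   F
  2   T   F   F   T   F   T   F   F   T   F   F   F   F   F   F   F   F   F   F   F
  3   T   T   F   T   T   T   T   F   T   T   F   F   F   F   F   F   F   F   F   F
  4   T   T   F   T   T   T   T   F   T   T   F   T   T   T   T   F   T   T   F   F
  5   T   T   F   T   T   T   T   T   T   T   F   T   T   T   T   T   T   T   F   T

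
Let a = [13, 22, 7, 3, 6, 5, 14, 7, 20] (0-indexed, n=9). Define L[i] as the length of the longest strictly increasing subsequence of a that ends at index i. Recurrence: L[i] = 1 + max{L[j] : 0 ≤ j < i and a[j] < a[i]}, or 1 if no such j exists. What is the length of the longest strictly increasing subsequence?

   i    0    1    2    3    4    5    6    7    8
a[i]   13   22    7    3    6    5   14    7   20
L[i]    1    2    1    1    2    2    3    3    4

4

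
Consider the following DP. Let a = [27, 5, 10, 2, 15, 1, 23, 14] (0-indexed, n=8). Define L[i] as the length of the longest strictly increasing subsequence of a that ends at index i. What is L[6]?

4

   i    0    1    2    3    4    5    6    7
a[i]   27    5   10    2   15    1   23   14
L[i]    1    1    2    1    3    1    4    3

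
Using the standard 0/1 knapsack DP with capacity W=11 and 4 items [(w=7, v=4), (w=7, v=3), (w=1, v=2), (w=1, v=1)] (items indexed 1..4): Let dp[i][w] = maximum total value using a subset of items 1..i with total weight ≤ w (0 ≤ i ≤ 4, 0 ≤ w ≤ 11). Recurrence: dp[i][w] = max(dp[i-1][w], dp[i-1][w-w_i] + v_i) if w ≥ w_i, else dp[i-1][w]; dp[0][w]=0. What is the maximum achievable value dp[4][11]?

i\w   0   1   2   3   4   5   6   7   8   9  10  11
  0   0   0   0   0   0   0   0   0   0   0   0   0
  1   0   0   0   0   0   0   0   4   4   4   4   4
  2   0   0   0   0   0   0   0   4   4   4   4   4
  3   0   2   2   2   2   2   2   4   6   6   6   6
  4   0   2   3   3   3   3   3   4   6   7   7   7

7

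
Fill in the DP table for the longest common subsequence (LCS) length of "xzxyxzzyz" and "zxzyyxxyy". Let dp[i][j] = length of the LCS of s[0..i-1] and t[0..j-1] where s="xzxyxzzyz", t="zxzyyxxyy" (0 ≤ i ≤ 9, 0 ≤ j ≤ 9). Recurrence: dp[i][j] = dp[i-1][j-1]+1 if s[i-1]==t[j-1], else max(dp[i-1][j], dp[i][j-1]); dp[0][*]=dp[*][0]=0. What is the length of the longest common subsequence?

5

   ''  z  x  z  y  y  x  x  y  y
''  0  0  0  0  0  0  0  0  0  0
 x  0  0  1  1  1  1  1  1  1  1
 z  0  1  1  2  2  2  2  2  2  2
 x  0  1  2  2  2  2  3  3  3  3
 y  0  1  2  2  3  3  3  3  4  4
 x  0  1  2  2  3  3  4  4  4  4
 z  0  1  2  3  3  3  4  4  4  4
 z  0  1  2  3  3  3  4  4  4  4
 y  0  1  2  3  4  4  4  4  5  5
 z  0  1  2  3  4  4  4  4  5  5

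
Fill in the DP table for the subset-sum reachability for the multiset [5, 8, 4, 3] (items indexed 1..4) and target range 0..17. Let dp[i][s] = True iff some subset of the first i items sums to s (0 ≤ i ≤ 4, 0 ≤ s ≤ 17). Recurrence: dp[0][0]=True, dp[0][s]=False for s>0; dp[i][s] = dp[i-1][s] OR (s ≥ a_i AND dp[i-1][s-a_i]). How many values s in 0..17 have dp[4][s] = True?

13

i\s   0   1   2   3   4   5   6   7   8   9  10  11  12  13  14  15  16  17
  0   T   F   F   F   F   F   F   F   F   F   F   F   F   F   F   F   F   F
  1   T   F   F   F   F   T   F   F   F   F   F   F   F   F   F   F   F   F
  2   T   F   F   F   F   T   F   F   T   F   F   F   F   T   F   F   F   F
  3   T   F   F   F   T   T   F   F   T   T   F   F   T   T   F   F   F   T
  4   T   F   F   T   T   T   F   T   T   T   F   T   T   T   F   T   T   T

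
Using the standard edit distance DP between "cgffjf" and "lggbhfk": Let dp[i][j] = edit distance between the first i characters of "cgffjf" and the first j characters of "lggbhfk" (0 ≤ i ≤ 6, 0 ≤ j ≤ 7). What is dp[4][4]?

3

   ''  l  g  g  b  h  f  k
''  0  1  2  3  4  5  6  7
 c  1  1  2  3  4  5  6  7
 g  2  2  1  2  3  4  5  6
 f  3  3  2  2  3  4  4  5
 f  4  4  3  3  3  4  4  5
 j  5  5  4  4  4  4  5  5
 f  6  6  5  5  5  5  4  5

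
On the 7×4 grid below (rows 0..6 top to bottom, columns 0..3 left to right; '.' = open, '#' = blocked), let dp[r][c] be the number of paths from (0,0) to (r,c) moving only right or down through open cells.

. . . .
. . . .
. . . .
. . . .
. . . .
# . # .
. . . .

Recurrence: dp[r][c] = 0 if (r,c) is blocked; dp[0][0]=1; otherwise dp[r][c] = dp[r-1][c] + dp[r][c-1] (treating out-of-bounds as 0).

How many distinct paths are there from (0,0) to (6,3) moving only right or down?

r\c   0   1   2   3
  0   1   1   1   1
  1   1   2   3   4
  2   1   3   6  10
  3   1   4  10  20
  4   1   5  15  35
  5   0   5   0  35
  6   0   5   5  40

40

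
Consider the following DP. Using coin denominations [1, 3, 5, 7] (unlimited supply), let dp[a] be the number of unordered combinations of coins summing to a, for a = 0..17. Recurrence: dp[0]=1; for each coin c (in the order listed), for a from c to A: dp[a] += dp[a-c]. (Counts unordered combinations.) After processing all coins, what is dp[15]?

after  coin     0     1     2     3     4     5     6     7     8     9    10    11    12    13    14    15    16    17
          1     1     1     1     1     1     1     1     1     1     1     1     1     1     1     1     1     1     1
          3     1     1     1     2     2     2     3     3     3     4     4     4     5     5     5     6     6     6
          5     1     1     1     2     2     3     4     4     5     6     7     8     9    10    11    13    14    15
          7     1     1     1     2     2     3     4     5     6     7     9    10    12    14    16    19    21    24

19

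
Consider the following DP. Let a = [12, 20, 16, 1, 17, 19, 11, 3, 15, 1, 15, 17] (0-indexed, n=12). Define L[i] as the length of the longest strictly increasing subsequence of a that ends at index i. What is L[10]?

3

   i    0    1    2    3    4    5    6    7    8    9   10   11
a[i]   12   20   16    1   17   19   11    3   15    1   15   17
L[i]    1    2    2    1    3    4    2    2    3    1    3    4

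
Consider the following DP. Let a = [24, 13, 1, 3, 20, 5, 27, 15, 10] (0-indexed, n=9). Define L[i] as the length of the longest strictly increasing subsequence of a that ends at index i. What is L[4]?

   i    0    1    2    3    4    5    6    7    8
a[i]   24   13    1    3   20    5   27   15   10
L[i]    1    1    1    2    3    3    4    4    4

3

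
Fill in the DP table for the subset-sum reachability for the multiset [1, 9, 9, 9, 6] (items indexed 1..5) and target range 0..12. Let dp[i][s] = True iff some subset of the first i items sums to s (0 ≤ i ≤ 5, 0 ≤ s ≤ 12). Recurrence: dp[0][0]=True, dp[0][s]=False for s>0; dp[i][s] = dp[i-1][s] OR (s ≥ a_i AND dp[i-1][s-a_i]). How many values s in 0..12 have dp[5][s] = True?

6

i\s   0   1   2   3   4   5   6   7   8   9  10  11  12
  0   T   F   F   F   F   F   F   F   F   F   F   F   F
  1   T   T   F   F   F   F   F   F   F   F   F   F   F
  2   T   T   F   F   F   F   F   F   F   T   T   F   F
  3   T   T   F   F   F   F   F   F   F   T   T   F   F
  4   T   T   F   F   F   F   F   F   F   T   T   F   F
  5   T   T   F   F   F   F   T   T   F   T   T   F   F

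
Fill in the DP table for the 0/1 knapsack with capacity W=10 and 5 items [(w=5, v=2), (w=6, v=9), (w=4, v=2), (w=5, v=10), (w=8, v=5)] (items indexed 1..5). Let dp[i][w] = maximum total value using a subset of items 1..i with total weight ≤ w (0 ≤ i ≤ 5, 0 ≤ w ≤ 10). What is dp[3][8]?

i\w   0   1   2   3   4   5   6   7   8   9  10
  0   0   0   0   0   0   0   0   0   0   0   0
  1   0   0   0   0   0   2   2   2   2   2   2
  2   0   0   0   0   0   2   9   9   9   9   9
  3   0   0   0   0   2   2   9   9   9   9  11
  4   0   0   0   0   2  10  10  10  10  12  12
  5   0   0   0   0   2  10  10  10  10  12  12

9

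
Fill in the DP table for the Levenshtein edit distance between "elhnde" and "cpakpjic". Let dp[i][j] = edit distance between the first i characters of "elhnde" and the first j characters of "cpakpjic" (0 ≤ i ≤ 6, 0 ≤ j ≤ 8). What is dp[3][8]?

   ''  c  p  a  k  p  j  i  c
''  0  1  2  3  4  5  6  7  8
 e  1  1  2  3  4  5  6  7  8
 l  2  2  2  3  4  5  6  7  8
 h  3  3  3  3  4  5  6  7  8
 n  4  4  4  4  4  5  6  7  8
 d  5  5  5  5  5  5  6  7  8
 e  6  6  6  6  6  6  6  7  8

8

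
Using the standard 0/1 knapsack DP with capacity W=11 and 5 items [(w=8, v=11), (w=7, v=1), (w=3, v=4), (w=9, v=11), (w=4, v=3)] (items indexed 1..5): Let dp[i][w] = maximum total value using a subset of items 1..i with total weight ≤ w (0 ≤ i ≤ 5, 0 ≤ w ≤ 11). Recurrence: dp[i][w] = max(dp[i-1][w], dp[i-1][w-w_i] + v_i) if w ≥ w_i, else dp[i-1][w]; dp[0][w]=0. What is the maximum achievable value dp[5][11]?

i\w   0   1   2   3   4   5   6   7   8   9  10  11
  0   0   0   0   0   0   0   0   0   0   0   0   0
  1   0   0   0   0   0   0   0   0  11  11  11  11
  2   0   0   0   0   0   0   0   1  11  11  11  11
  3   0   0   0   4   4   4   4   4  11  11  11  15
  4   0   0   0   4   4   4   4   4  11  11  11  15
  5   0   0   0   4   4   4   4   7  11  11  11  15

15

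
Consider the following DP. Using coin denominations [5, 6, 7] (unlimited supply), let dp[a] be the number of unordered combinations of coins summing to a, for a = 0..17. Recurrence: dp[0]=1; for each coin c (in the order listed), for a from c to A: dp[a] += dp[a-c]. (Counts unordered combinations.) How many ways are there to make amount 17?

2

after  coin     0     1     2     3     4     5     6     7     8     9    10    11    12    13    14    15    16    17
          5     1     0     0     0     0     1     0     0     0     0     1     0     0     0     0     1     0     0
          6     1     0     0     0     0     1     1     0     0     0     1     1     1     0     0     1     1     1
          7     1     0     0     0     0     1     1     1     0     0     1     1     2     1     1     1     1     2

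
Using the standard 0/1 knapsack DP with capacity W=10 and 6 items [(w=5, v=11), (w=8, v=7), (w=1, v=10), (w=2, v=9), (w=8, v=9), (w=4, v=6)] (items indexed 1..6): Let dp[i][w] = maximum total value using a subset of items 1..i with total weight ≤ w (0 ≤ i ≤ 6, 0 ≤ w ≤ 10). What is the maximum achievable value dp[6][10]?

i\w   0   1   2   3   4   5   6   7   8   9  10
  0   0   0   0   0   0   0   0   0   0   0   0
  1   0   0   0   0   0  11  11  11  11  11  11
  2   0   0   0   0   0  11  11  11  11  11  11
  3   0  10  10  10  10  11  21  21  21  21  21
  4   0  10  10  19  19  19  21  21  30  30  30
  5   0  10  10  19  19  19  21  21  30  30  30
  6   0  10  10  19  19  19  21  25  30  30  30

30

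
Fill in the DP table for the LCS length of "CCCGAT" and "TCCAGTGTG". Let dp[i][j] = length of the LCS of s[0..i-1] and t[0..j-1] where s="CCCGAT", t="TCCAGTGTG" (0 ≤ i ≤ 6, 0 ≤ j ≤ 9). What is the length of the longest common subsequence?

   ''  T  C  C  A  G  T  G  T  G
''  0  0  0  0  0  0  0  0  0  0
 C  0  0  1  1  1  1  1  1  1  1
 C  0  0  1  2  2  2  2  2  2  2
 C  0  0  1  2  2  2  2  2  2  2
 G  0  0  1  2  2  3  3  3  3  3
 A  0  0  1  2  3  3  3  3  3  3
 T  0  1  1  2  3  3  4  4  4  4

4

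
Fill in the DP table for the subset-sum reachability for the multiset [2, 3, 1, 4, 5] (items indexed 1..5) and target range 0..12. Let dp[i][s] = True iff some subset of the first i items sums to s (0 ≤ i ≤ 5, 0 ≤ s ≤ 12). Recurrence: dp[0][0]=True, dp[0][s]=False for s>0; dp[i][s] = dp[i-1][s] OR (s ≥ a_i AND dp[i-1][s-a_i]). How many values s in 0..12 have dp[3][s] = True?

i\s   0   1   2   3   4   5   6   7   8   9  10  11  12
  0   T   F   F   F   F   F   F   F   F   F   F   F   F
  1   T   F   T   F   F   F   F   F   F   F   F   F   F
  2   T   F   T   T   F   T   F   F   F   F   F   F   F
  3   T   T   T   T   T   T   T   F   F   F   F   F   F
  4   T   T   T   T   T   T   T   T   T   T   T   F   F
  5   T   T   T   T   T   T   T   T   T   T   T   T   T

7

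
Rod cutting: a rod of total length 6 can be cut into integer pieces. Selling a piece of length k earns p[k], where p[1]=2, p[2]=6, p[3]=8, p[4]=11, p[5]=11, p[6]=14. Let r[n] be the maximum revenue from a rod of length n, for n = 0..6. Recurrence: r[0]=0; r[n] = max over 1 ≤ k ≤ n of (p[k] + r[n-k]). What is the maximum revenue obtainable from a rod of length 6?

18

   n    0    1    2    3    4    5    6
r[n]    0    2    6    8   12   14   18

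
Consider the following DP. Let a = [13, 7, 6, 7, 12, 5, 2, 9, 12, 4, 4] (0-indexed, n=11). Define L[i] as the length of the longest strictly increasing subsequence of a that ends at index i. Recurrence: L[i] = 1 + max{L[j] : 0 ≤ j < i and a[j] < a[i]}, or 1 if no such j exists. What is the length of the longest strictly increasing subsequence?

   i    0    1    2    3    4    5    6    7    8    9   10
a[i]   13    7    6    7   12    5    2    9   12    4    4
L[i]    1    1    1    2    3    1    1    3    4    2    2

4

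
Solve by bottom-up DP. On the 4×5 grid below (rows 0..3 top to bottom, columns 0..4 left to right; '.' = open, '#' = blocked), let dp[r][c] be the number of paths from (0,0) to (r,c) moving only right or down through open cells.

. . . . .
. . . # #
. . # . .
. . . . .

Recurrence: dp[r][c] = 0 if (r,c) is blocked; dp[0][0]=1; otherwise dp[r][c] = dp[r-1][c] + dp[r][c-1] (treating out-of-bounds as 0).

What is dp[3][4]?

4

r\c   0   1   2   3   4
  0   1   1   1   1   1
  1   1   2   3   0   0
  2   1   3   0   0   0
  3   1   4   4   4   4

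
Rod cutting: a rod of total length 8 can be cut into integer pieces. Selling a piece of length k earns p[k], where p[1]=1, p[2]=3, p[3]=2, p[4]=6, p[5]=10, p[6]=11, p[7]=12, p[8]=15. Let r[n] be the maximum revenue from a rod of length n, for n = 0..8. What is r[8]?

15

   n    0    1    2    3    4    5    6    7    8
r[n]    0    1    3    4    6   10   11   13   15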